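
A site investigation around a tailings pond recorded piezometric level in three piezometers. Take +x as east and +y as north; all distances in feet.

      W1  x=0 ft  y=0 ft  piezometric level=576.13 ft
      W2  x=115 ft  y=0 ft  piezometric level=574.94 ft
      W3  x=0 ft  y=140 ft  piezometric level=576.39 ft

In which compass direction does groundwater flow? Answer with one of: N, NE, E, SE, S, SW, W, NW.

E

∂h/∂x = (574.94 − 576.13) / (115 − 0) = -0.01035
∂h/∂y = (576.39 − 576.13) / (140 − 0) = +0.001857
Flow = −∇h = (+0.01035 east, -0.001857 north), which points east.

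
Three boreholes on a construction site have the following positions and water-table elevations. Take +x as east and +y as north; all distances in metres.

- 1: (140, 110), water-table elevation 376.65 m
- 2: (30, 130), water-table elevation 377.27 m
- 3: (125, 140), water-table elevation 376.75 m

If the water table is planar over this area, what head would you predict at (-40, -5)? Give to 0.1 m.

Taking 1 as reference: 2−1 = (-110, 20, +0.62); 3−1 = (-15, 30, +0.10).
Determinant of the coordinate differences = (-110)·30 − (-15)·20 = -3000.
∂h/∂x = [(+0.62)·30 − (+0.10)·20] / -3000 = -0.005533
∂h/∂y = [(-110)·(+0.10) − (-15)·(+0.62)] / -3000 = +0.0005667
h(-40, -5) = 376.65 + (-0.005533)·(-180) + (+0.0005667)·(-115) = 376.65 +0.996 -0.065 = 377.581 m.

377.6 m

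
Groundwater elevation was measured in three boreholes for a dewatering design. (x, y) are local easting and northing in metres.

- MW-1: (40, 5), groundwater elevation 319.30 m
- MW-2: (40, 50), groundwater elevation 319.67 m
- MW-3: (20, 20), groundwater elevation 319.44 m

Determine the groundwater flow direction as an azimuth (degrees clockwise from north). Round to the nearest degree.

Differences from MW-1: to MW-2 (Δx, Δy, Δh) = (0, 45, +0.37); to MW-3 = (-20, 15, +0.14).
Solve a·Δx + b·Δy = Δh: det = 0·15 − (-20)·45 = 900.
∂h/∂x = [(+0.37)·15 − (+0.14)·45] / 900 = -0.0008333
∂h/∂y = [0·(+0.14) − (-20)·(+0.37)] / 900 = +0.008222
Flow direction (−∇h) has components (+0.0008333 E, -0.008222 N).
Azimuth = atan2(E, N) = atan2(+0.0008333, -0.008222) = 174.2° ≈ 174°.

174°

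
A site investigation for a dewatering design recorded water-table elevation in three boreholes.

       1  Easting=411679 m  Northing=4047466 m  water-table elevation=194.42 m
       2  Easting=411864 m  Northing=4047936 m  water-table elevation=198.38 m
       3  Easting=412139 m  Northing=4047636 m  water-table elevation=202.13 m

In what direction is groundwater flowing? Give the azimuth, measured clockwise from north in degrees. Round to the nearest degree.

262°

Differences from 1: to 2 (Δx, Δy, Δh) = (185, 470, +3.96); to 3 = (460, 170, +7.71).
Solve a·Δx + b·Δy = Δh: det = 185·170 − 460·470 = -184750.
∂h/∂x = [(+3.96)·170 − (+7.71)·470] / -184750 = +0.01597
∂h/∂y = [185·(+7.71) − 460·(+3.96)] / -184750 = +0.002139
Flow direction (−∇h) has components (-0.01597 E, -0.002139 N).
Azimuth = atan2(E, N) = atan2(-0.01597, -0.002139) = 262.4° ≈ 262°.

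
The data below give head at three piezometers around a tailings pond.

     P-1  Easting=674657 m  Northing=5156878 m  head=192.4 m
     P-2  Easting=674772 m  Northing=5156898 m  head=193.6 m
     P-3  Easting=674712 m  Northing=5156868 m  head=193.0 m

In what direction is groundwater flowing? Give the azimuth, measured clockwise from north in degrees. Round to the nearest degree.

With h = a·x + b·y + c and P-1 as origin, the differences give:
  115·a + 20·b = +1.2
  55·a + (-10)·b = +0.6
Eliminate b (×(-10) and ×20, subtract): -2250·a = -24.00 → a = ∂h/∂x = +0.01067
Back-substitute: b = ∂h/∂y = -0.001333.
Flow direction (−∇h) has components (-0.01067 E, +0.001333 N).
Azimuth = atan2(E, N) = atan2(-0.01067, +0.001333) = 277.1° ≈ 277°.

277°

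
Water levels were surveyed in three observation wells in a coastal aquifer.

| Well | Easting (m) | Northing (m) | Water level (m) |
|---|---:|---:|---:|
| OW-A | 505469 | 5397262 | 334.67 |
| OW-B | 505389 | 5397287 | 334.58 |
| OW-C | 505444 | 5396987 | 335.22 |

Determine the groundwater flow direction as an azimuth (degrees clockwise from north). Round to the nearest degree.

347°

With h = a·x + b·y + c and OW-A as origin, the differences give:
  (-80)·a + 25·b = -0.09
  (-25)·a + (-275)·b = +0.55
Eliminate b (×(-275) and ×25, subtract): 22625·a = 11.000 → a = ∂h/∂x = +0.0004862
Back-substitute: b = ∂h/∂y = -0.002044.
Flow direction (−∇h) has components (-0.0004862 E, +0.002044 N).
Azimuth = atan2(E, N) = atan2(-0.0004862, +0.002044) = 346.6° ≈ 347°.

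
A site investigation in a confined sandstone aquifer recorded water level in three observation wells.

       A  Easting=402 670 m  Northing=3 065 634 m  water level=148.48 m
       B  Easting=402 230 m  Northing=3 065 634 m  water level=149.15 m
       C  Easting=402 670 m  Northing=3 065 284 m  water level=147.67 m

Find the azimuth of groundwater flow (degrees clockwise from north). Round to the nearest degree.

147°

∂h/∂x = (149.15 − 148.48) / (402230 − 402670) = -0.001523
∂h/∂y = (147.67 − 148.48) / (3065284 − 3065634) = +0.002314
Flow direction (−∇h) has components (+0.001523 E, -0.002314 N).
Azimuth = atan2(E, N) = atan2(+0.001523, -0.002314) = 146.7° ≈ 147°.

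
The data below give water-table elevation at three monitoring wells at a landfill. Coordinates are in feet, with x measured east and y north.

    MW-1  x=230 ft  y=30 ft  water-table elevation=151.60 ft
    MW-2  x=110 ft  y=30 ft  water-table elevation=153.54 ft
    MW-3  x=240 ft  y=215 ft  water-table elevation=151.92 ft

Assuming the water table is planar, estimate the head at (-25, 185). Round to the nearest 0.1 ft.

156.1 ft

With h = a·x + b·y + c and MW-1 as origin, the differences give:
  (-120)·a + 0·b = +1.94
  10·a + 185·b = +0.32
Eliminate b (×185 and ×0, subtract): -22200·a = 358.900 → a = ∂h/∂x = -0.01617
Back-substitute: b = ∂h/∂y = +0.002604.
h(-25, 185) = 151.60 + (-0.01617)·(-255) + (+0.002604)·(155) = 151.60 +4.122 +0.404 = 156.126 ft.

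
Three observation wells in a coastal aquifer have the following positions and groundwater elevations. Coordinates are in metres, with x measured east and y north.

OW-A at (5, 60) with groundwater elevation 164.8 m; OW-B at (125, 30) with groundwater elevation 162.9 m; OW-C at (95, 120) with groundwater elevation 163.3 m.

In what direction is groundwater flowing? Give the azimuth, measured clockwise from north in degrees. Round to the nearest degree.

087°

With h = a·x + b·y + c and OW-A as origin, the differences give:
  120·a + (-30)·b = -1.9
  90·a + 60·b = -1.5
Eliminate b (×60 and ×(-30), subtract): 9900·a = -159.00 → a = ∂h/∂x = -0.01606
Back-substitute: b = ∂h/∂y = -0.0009091.
Flow direction (−∇h) has components (+0.01606 E, +0.0009091 N).
Azimuth = atan2(E, N) = atan2(+0.01606, +0.0009091) = 86.8° ≈ 087°.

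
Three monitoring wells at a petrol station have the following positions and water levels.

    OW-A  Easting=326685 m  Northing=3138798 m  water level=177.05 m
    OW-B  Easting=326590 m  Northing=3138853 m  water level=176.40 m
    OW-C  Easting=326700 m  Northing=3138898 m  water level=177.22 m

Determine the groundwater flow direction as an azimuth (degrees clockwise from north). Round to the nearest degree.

265°

Three-point gradient (reference OW-A): Δ to OW-B = (-95, 55, -0.65), Δ to OW-C = (15, 100, +0.17).
∂h/∂x = +0.007201, ∂h/∂y = +0.0006199 (det = -10325).
Flow direction (−∇h) has components (-0.007201 E, -0.0006199 N).
Azimuth = atan2(E, N) = atan2(-0.007201, -0.0006199) = 265.1° ≈ 265°.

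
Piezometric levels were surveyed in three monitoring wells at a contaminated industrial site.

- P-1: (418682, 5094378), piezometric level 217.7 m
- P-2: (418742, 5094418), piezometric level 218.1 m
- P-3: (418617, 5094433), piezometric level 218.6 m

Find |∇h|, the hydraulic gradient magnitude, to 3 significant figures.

With h = a·x + b·y + c and P-1 as origin, the differences give:
  60·a + 40·b = +0.4
  (-65)·a + 55·b = +0.9
Eliminate b (×55 and ×40, subtract): 5900·a = -14.00 → a = ∂h/∂x = -0.002373
Back-substitute: b = ∂h/∂y = +0.01356.
|∇h| = √(-0.002373² + 0.01356²) = 0.01377

0.0138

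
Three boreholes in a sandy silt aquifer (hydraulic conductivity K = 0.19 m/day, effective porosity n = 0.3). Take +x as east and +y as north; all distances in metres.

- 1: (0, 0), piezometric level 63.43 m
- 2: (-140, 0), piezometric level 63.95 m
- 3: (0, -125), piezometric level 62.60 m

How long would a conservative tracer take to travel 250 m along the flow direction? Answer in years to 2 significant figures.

140 years

∂h/∂x = (63.95 − 63.43) / (-140 − 0) = -0.003714
∂h/∂y = (62.60 − 63.43) / (-125 − 0) = +0.006640
|∇h| = √(-0.003714² + 0.006640²) = 0.007608
Seepage velocity v = K·i/n = 0.19 × 0.007608 / 0.3 = 0.004818 m/day.
t = 250 / 0.004818 = 5.189e+04 days = 142 years.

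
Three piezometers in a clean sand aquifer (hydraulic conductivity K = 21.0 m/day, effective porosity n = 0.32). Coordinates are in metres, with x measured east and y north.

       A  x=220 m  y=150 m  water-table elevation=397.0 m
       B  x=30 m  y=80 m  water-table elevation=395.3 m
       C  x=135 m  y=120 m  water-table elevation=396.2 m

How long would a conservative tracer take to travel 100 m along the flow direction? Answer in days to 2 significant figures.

Differences from A: to B (Δx, Δy, Δh) = (-190, -70, -1.7); to C = (-85, -30, -0.8).
Solve a·Δx + b·Δy = Δh: det = (-190)·(-30) − (-85)·(-70) = -250.
∂h/∂x = [(-1.7)·(-30) − (-0.8)·(-70)] / -250 = +0.02000
∂h/∂y = [(-190)·(-0.8) − (-85)·(-1.7)] / -250 = -0.03000
|∇h| = √(0.02000² + -0.03000²) = 0.03606
Seepage velocity v = K·i/n = 21.0 × 0.03606 / 0.32 = 2.366 m/day.
t = 100 / 2.366 = 42.27 days.

42 days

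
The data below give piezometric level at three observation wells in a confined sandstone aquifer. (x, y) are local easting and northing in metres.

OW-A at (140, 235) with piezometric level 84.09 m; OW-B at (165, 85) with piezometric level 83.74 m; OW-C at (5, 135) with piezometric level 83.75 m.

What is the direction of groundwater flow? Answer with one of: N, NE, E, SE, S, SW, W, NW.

S

Taking OW-A as reference: OW-B−OW-A = (25, -150, -0.35); OW-C−OW-A = (-135, -100, -0.34).
Solve a·Δx + b·Δy = Δh: det = 25·(-100) − (-135)·(-150) = -22750.
∂h/∂x = [(-0.35)·(-100) − (-0.34)·(-150)] / -22750 = +0.0007033
∂h/∂y = [25·(-0.34) − (-135)·(-0.35)] / -22750 = +0.002451
Flow = −∇h = (-0.0007033 east, -0.002451 north), which points south.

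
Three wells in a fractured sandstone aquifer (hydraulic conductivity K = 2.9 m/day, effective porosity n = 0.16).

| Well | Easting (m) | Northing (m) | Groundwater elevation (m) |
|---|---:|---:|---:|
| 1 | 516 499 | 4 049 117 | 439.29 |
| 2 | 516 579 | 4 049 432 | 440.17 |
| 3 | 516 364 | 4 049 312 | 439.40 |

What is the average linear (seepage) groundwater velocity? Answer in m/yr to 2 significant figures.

Taking 1 as reference: 2−1 = (80, 315, +0.88); 3−1 = (-135, 195, +0.11).
Solve a·Δx + b·Δy = Δh: det = 80·195 − (-135)·315 = 58125.
∂h/∂x = [(+0.88)·195 − (+0.11)·315] / 58125 = +0.002356
∂h/∂y = [80·(+0.11) − (-135)·(+0.88)] / 58125 = +0.002195
|∇h| = √(0.002356² + 0.002195²) = 0.00322
Seepage velocity v = K·i/n = 2.9 × 0.00322 / 0.16 = 0.05836 m/day = 21.32 m/yr.

21 m/yr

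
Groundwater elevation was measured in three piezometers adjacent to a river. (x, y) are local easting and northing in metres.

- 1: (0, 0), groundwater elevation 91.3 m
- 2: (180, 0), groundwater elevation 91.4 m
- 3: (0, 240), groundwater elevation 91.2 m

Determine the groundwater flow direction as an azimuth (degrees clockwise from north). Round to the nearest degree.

∂h/∂x = (91.4 − 91.3) / (180 − 0) = +0.0005556
∂h/∂y = (91.2 − 91.3) / (240 − 0) = -0.0004167
Flow direction (−∇h) has components (-0.0005556 E, +0.0004167 N).
Azimuth = atan2(E, N) = atan2(-0.0005556, +0.0004167) = 306.9° ≈ 307°.

307°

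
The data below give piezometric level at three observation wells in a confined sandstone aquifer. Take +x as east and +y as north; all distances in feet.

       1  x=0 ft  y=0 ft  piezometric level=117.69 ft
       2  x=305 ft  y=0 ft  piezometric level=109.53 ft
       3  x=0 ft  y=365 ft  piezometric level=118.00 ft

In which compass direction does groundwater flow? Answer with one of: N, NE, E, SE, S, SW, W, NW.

E

∂h/∂x = (109.53 − 117.69) / (305 − 0) = -0.02675
∂h/∂y = (118.00 − 117.69) / (365 − 0) = +0.0008493
Flow = −∇h = (+0.02675 east, -0.0008493 north), which points east.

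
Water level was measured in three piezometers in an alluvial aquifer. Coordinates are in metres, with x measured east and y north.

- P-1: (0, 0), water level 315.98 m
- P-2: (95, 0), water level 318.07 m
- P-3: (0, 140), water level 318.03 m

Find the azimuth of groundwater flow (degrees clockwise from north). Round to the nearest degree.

∂h/∂x = (318.07 − 315.98) / (95 − 0) = +0.02200
∂h/∂y = (318.03 − 315.98) / (140 − 0) = +0.01464
Flow direction (−∇h) has components (-0.02200 E, -0.01464 N).
Azimuth = atan2(E, N) = atan2(-0.02200, -0.01464) = 236.4° ≈ 236°.

236°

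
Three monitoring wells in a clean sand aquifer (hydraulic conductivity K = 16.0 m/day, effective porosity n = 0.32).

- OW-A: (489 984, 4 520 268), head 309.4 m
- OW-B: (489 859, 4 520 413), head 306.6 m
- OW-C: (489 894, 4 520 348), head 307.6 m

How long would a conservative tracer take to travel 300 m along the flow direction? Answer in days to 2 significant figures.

Three-point gradient (reference OW-A): Δ to OW-B = (-125, 145, -2.8), Δ to OW-C = (-90, 80, -1.8).
∂h/∂x = +0.01213, ∂h/∂y = -0.008852 (det = 3050).
|∇h| = √(0.01213² + -0.008852²) = 0.01502
Seepage velocity v = K·i/n = 16.0 × 0.01502 / 0.32 = 0.751 m/day.
t = 300 / 0.751 = 399.5 days.

400 days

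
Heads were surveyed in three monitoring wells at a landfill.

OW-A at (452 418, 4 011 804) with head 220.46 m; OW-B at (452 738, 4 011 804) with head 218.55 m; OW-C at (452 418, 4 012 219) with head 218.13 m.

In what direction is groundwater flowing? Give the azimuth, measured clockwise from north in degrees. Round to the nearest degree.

047°

∂h/∂x = (218.55 − 220.46) / (452738 − 452418) = -0.005969
∂h/∂y = (218.13 − 220.46) / (4012219 − 4011804) = -0.005614
Flow direction (−∇h) has components (+0.005969 E, +0.005614 N).
Azimuth = atan2(E, N) = atan2(+0.005969, +0.005614) = 46.8° ≈ 047°.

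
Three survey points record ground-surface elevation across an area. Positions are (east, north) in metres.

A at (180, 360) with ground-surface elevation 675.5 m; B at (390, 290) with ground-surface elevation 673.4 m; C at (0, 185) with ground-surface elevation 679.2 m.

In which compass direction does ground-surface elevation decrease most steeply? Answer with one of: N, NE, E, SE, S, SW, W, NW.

With z = a·x + b·y + c and A as origin, the differences give:
  210·a + (-70)·b = -2.1
  (-180)·a + (-175)·b = +3.7
Eliminate b (×(-175) and ×(-70), subtract): -49350·a = 626.50 → a = ∂z/∂x = -0.01270
Back-substitute: b = ∂z/∂y = -0.008085.
Steepest decrease is along −∇f = (+0.01270 E, +0.008085 N) → northeast.

NE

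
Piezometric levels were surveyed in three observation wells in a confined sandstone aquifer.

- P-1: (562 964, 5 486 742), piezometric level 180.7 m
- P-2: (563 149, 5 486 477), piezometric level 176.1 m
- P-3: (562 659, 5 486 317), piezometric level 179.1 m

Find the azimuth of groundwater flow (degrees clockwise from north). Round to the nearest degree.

138°

Taking P-1 as reference: P-2−P-1 = (185, -265, -4.6); P-3−P-1 = (-305, -425, -1.6).
Solve a·Δx + b·Δy = Δh: det = 185·(-425) − (-305)·(-265) = -159450.
∂h/∂x = [(-4.6)·(-425) − (-1.6)·(-265)] / -159450 = -0.009602
∂h/∂y = [185·(-1.6) − (-305)·(-4.6)] / -159450 = +0.01066
Flow direction (−∇h) has components (+0.009602 E, -0.01066 N).
Azimuth = atan2(E, N) = atan2(+0.009602, -0.01066) = 138.0° ≈ 138°.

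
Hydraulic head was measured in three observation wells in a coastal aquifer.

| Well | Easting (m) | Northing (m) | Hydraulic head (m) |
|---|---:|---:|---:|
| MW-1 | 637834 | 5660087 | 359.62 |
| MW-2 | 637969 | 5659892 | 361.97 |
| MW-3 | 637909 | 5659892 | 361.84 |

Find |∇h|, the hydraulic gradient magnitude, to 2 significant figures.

0.011

Taking MW-1 as reference: MW-2−MW-1 = (135, -195, +2.35); MW-3−MW-1 = (75, -195, +2.22).
Solve a·Δx + b·Δy = Δh: det = 135·(-195) − 75·(-195) = -11700.
∂h/∂x = [(+2.35)·(-195) − (+2.22)·(-195)] / -11700 = +0.002167
∂h/∂y = [135·(+2.22) − 75·(+2.35)] / -11700 = -0.01055
|∇h| = √(0.002167² + -0.01055²) = 0.01077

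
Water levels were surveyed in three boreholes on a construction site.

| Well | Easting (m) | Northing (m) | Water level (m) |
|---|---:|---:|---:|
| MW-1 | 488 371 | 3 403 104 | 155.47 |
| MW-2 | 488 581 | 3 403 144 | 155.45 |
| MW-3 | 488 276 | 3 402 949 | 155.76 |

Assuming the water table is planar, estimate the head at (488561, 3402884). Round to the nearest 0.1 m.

156.0 m

With h = a·x + b·y + c and MW-1 as origin, the differences give:
  210·a + 40·b = -0.02
  (-95)·a + (-155)·b = +0.29
Eliminate b (×(-155) and ×40, subtract): -28750·a = -8.500 → a = ∂h/∂x = +0.0002957
Back-substitute: b = ∂h/∂y = -0.002052.
h(488561, 3402884) = 155.47 + (+0.0002957)·(190) + (-0.002052)·(-220) = 155.47 +0.056 +0.451 = 155.978 m.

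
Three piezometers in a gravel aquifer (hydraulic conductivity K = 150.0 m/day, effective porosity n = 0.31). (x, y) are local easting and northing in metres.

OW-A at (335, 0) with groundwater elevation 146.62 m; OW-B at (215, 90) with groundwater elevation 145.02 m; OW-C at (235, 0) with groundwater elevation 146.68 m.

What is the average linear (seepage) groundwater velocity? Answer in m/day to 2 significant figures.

9.0 m/day

Differences from OW-A: to OW-B (Δx, Δy, Δh) = (-120, 90, -1.60); to OW-C = (-100, 0, +0.06).
Determinant of the coordinate differences = (-120)·0 − (-100)·90 = 9000.
∂h/∂x = [(-1.60)·0 − (+0.06)·90] / 9000 = -0.0006000
∂h/∂y = [(-120)·(+0.06) − (-100)·(-1.60)] / 9000 = -0.01858
|∇h| = √(-0.0006000² + -0.01858²) = 0.01859
Seepage velocity v = K·i/n = 150.0 × 0.01859 / 0.31 = 8.995 m/day.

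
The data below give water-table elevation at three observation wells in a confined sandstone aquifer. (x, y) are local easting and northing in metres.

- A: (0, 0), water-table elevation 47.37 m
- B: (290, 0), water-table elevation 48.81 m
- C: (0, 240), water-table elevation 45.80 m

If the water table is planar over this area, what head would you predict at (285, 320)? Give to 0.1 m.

46.7 m

∂h/∂x = (48.81 − 47.37) / (290 − 0) = +0.004966
∂h/∂y = (45.80 − 47.37) / (240 − 0) = -0.006542
h(285, 320) = 47.37 + (+0.004966)·(285) + (-0.006542)·(320) = 47.37 +1.415 -2.093 = 46.692 m.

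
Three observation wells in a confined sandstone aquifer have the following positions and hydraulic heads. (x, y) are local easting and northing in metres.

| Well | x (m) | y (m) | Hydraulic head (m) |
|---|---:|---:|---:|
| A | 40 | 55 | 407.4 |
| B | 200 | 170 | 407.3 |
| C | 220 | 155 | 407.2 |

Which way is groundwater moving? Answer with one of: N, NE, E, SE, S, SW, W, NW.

Three-point gradient (reference A): Δ to B = (160, 115, -0.1), Δ to C = (180, 100, -0.2).
∂h/∂x = -0.002766, ∂h/∂y = +0.002979 (det = -4700).
Flow = −∇h = (+0.002766 east, -0.002979 north), which points southeast.

SE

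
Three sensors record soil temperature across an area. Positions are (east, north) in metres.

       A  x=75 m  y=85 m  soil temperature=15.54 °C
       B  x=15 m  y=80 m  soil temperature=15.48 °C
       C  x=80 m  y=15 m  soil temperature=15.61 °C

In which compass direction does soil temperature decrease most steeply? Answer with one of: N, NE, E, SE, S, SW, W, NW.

NW

Taking A as reference: B−A = (-60, -5, -0.06); C−A = (5, -70, +0.07).
Determinant of the coordinate differences = (-60)·(-70) − 5·(-5) = 4225.
∂T/∂x = [(-0.06)·(-70) − (+0.07)·(-5)] / 4225 = +0.001077
∂T/∂y = [(-60)·(+0.07) − 5·(-0.06)] / 4225 = -0.0009231
Steepest decrease is along −∇f = (-0.001077 E, +0.0009231 N) → northwest.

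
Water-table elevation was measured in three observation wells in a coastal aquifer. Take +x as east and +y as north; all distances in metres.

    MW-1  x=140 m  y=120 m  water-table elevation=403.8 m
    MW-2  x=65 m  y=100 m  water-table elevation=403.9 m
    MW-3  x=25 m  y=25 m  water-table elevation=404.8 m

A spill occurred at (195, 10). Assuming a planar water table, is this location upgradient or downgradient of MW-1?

Differences from MW-1: to MW-2 (Δx, Δy, Δh) = (-75, -20, +0.1); to MW-3 = (-115, -95, +1.0).
Solve a·Δx + b·Δy = Δh: det = (-75)·(-95) − (-115)·(-20) = 4825.
∂h/∂x = [(+0.1)·(-95) − (+1.0)·(-20)] / 4825 = +0.002176
∂h/∂y = [(-75)·(+1.0) − (-115)·(+0.1)] / 4825 = -0.01316
Head at (195, 10) = 403.8 + (+0.002176)·(55) + (-0.01316)·(-110) = 405.37 m.
That is higher than the 403.8 m at MW-1, so the point is upgradient.

upgradient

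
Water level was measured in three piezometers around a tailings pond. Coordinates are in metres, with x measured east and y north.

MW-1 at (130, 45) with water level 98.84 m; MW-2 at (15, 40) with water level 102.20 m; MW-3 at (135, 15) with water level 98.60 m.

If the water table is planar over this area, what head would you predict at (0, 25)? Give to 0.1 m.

102.6 m

Taking MW-1 as reference: MW-2−MW-1 = (-115, -5, +3.36); MW-3−MW-1 = (5, -30, -0.24).
Solve a·Δx + b·Δy = Δh: det = (-115)·(-30) − 5·(-5) = 3475.
∂h/∂x = [(+3.36)·(-30) − (-0.24)·(-5)] / 3475 = -0.02935
∂h/∂y = [(-115)·(-0.24) − 5·(+3.36)] / 3475 = +0.003108
h(0, 25) = 98.84 + (-0.02935)·(-130) + (+0.003108)·(-20) = 98.84 +3.816 -0.062 = 102.594 m.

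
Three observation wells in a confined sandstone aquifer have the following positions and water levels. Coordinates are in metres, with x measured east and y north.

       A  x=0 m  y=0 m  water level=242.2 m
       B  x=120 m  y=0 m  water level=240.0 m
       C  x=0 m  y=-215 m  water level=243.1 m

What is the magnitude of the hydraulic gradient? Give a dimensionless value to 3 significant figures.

∂h/∂x = (240.0 − 242.2) / (120 − 0) = -0.01833
∂h/∂y = (243.1 − 242.2) / (-215 − 0) = -0.004186
|∇h| = √(-0.01833² + -0.004186²) = 0.0188

0.0188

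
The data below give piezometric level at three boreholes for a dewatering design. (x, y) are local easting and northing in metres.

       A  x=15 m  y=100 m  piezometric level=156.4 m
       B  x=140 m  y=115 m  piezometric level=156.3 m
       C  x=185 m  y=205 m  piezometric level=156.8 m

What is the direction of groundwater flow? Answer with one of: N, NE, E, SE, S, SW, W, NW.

S

Taking A as reference: B−A = (125, 15, -0.1); C−A = (170, 105, +0.4).
Solve a·Δx + b·Δy = Δh: det = 125·105 − 170·15 = 10575.
∂h/∂x = [(-0.1)·105 − (+0.4)·15] / 10575 = -0.001560
∂h/∂y = [125·(+0.4) − 170·(-0.1)] / 10575 = +0.006336
Flow = −∇h = (+0.001560 east, -0.006336 north), which points south.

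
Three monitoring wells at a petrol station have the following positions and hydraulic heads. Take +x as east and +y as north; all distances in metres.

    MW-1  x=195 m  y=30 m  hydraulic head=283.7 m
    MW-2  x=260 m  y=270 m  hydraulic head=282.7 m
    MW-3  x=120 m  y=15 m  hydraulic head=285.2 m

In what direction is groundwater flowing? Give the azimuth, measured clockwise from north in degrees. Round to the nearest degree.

With h = a·x + b·y + c and MW-1 as origin, the differences give:
  65·a + 240·b = -1.0
  (-75)·a + (-15)·b = +1.5
Eliminate b (×(-15) and ×240, subtract): 17025·a = -345.00 → a = ∂h/∂x = -0.02026
Back-substitute: b = ∂h/∂y = +0.001322.
Flow direction (−∇h) has components (+0.02026 E, -0.001322 N).
Azimuth = atan2(E, N) = atan2(+0.02026, -0.001322) = 93.7° ≈ 094°.

094°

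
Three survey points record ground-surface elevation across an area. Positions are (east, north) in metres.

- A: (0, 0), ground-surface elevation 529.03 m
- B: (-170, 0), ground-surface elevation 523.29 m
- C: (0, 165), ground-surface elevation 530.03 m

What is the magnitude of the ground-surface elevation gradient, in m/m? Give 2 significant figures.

0.034 m/m

∂z/∂x = (523.29 − 529.03) / (-170 − 0) = +0.03376
∂z/∂y = (530.03 − 529.03) / (165 − 0) = +0.006061
|∇f| = √(0.03376² + 0.006061²) = 0.0343 m/m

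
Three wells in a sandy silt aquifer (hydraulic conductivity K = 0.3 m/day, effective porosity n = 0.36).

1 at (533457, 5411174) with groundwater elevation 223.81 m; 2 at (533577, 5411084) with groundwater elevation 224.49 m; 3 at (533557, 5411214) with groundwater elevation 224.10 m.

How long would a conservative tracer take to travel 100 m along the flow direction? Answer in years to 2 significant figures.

72 years

With h = a·x + b·y + c and 1 as origin, the differences give:
  120·a + (-90)·b = +0.68
  100·a + 40·b = +0.29
Eliminate b (×40 and ×(-90), subtract): 13800·a = 53.300 → a = ∂h/∂x = +0.003862
Back-substitute: b = ∂h/∂y = -0.002406.
|∇h| = √(0.003862² + -0.002406²) = 0.00455
Seepage velocity v = K·i/n = 0.3 × 0.00455 / 0.36 = 0.003792 m/day.
t = 100 / 0.003792 = 2.637e+04 days = 72.2 years.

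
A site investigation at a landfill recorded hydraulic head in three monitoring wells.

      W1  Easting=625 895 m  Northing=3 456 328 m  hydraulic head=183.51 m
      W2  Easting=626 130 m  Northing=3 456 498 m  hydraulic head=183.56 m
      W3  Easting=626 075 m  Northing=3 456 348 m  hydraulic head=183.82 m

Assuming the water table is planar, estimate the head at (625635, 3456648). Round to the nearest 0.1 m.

182.2 m

With h = a·x + b·y + c and W1 as origin, the differences give:
  235·a + 170·b = +0.05
  180·a + 20·b = +0.31
Eliminate b (×20 and ×170, subtract): -25900·a = -51.700 → a = ∂h/∂x = +0.001996
Back-substitute: b = ∂h/∂y = -0.002465.
h(625635, 3456648) = 183.51 + (+0.001996)·(-260) + (-0.002465)·(320) = 183.51 -0.519 -0.789 = 182.202 m.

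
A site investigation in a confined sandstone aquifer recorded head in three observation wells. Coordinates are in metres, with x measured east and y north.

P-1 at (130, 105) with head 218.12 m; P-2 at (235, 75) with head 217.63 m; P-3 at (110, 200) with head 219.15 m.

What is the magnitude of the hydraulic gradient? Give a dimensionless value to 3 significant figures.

0.0106

Differences from P-1: to P-2 (Δx, Δy, Δh) = (105, -30, -0.49); to P-3 = (-20, 95, +1.03).
Determinant of the coordinate differences = 105·95 − (-20)·(-30) = 9375.
∂h/∂x = [(-0.49)·95 − (+1.03)·(-30)] / 9375 = -0.001669
∂h/∂y = [105·(+1.03) − (-20)·(-0.49)] / 9375 = +0.01049
|∇h| = √(-0.001669² + 0.01049²) = 0.01062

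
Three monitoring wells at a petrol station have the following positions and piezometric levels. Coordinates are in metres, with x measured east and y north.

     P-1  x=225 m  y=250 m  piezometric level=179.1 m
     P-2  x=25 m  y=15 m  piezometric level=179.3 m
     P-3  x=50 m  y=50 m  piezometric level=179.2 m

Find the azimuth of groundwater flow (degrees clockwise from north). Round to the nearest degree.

312°

With h = a·x + b·y + c and P-1 as origin, the differences give:
  (-200)·a + (-235)·b = +0.2
  (-175)·a + (-200)·b = +0.1
Eliminate b (×(-200) and ×(-235), subtract): -1125·a = -16.50 → a = ∂h/∂x = +0.01467
Back-substitute: b = ∂h/∂y = -0.01333.
Flow direction (−∇h) has components (-0.01467 E, +0.01333 N).
Azimuth = atan2(E, N) = atan2(-0.01467, +0.01333) = 312.3° ≈ 312°.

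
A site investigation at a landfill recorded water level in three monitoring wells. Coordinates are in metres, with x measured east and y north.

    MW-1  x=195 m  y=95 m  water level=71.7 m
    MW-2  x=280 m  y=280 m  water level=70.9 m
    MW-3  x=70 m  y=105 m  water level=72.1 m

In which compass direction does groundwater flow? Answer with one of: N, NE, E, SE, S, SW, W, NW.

Three-point gradient (reference MW-1): Δ to MW-2 = (85, 185, -0.8), Δ to MW-3 = (-125, 10, +0.4).
∂h/∂x = -0.003420, ∂h/∂y = -0.002753 (det = 23975).
Flow = −∇h = (+0.003420 east, +0.002753 north), which points northeast.

NE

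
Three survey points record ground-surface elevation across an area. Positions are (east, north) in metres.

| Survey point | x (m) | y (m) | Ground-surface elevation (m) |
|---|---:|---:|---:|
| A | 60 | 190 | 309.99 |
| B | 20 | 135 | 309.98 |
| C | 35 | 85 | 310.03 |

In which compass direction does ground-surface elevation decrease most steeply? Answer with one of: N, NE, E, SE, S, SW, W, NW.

NW

Differences from A: to B (Δx, Δy, Δh) = (-40, -55, -0.01); to C = (-25, -105, +0.04).
Solve a·Δx + b·Δy = Δz: det = (-40)·(-105) − (-25)·(-55) = 2825.
∂z/∂x = [(-0.01)·(-105) − (+0.04)·(-55)] / 2825 = +0.001150
∂z/∂y = [(-40)·(+0.04) − (-25)·(-0.01)] / 2825 = -0.0006549
Steepest decrease is along −∇f = (-0.001150 E, +0.0006549 N) → northwest.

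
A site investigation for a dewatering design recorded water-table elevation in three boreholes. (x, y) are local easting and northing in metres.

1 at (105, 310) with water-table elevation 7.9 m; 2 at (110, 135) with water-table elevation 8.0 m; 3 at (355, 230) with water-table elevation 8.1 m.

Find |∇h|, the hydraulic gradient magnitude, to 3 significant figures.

0.000833

With h = a·x + b·y + c and 1 as origin, the differences give:
  5·a + (-175)·b = +0.1
  250·a + (-80)·b = +0.2
Eliminate b (×(-80) and ×(-175), subtract): 43350·a = 27.00 → a = ∂h/∂x = +0.0006228
Back-substitute: b = ∂h/∂y = -0.0005536.
|∇h| = √(0.0006228² + -0.0005536²) = 0.0008333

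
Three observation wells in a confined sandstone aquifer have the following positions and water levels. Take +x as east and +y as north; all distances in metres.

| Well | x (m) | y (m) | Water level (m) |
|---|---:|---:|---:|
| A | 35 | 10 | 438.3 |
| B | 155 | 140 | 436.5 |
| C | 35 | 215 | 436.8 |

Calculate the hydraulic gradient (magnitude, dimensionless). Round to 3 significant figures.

0.0102

With h = a·x + b·y + c and A as origin, the differences give:
  120·a + 130·b = -1.8
  0·a + 205·b = -1.5
Eliminate b (×205 and ×130, subtract): 24600·a = -174.00 → a = ∂h/∂x = -0.007073
Back-substitute: b = ∂h/∂y = -0.007317.
|∇h| = √(-0.007073² + -0.007317²) = 0.01018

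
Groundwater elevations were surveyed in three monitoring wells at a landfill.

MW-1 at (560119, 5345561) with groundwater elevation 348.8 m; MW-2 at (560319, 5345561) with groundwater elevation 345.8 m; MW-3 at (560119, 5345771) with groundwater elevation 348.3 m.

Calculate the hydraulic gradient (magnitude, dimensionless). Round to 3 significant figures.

∂h/∂x = (345.8 − 348.8) / (560319 − 560119) = -0.01500
∂h/∂y = (348.3 − 348.8) / (5345771 − 5345561) = -0.002381
|∇h| = √(-0.01500² + -0.002381²) = 0.01519

0.0152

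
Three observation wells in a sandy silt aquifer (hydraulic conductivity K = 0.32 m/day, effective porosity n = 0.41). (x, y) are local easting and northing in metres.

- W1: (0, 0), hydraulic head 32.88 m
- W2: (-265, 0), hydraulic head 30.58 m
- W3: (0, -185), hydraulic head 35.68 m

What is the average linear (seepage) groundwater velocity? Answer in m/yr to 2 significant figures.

5.0 m/yr

∂h/∂x = (30.58 − 32.88) / (-265 − 0) = +0.008679
∂h/∂y = (35.68 − 32.88) / (-185 − 0) = -0.01514
|∇h| = √(0.008679² + -0.01514²) = 0.01745
Seepage velocity v = K·i/n = 0.32 × 0.01745 / 0.41 = 0.01362 m/day = 4.975 m/yr.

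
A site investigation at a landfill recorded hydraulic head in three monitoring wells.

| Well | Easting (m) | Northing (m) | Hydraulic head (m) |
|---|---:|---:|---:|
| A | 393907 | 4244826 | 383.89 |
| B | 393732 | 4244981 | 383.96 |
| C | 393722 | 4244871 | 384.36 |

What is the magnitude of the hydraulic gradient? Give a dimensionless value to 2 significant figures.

0.0047

With h = a·x + b·y + c and A as origin, the differences give:
  (-175)·a + 155·b = +0.07
  (-185)·a + 45·b = +0.47
Eliminate b (×45 and ×155, subtract): 20800·a = -69.700 → a = ∂h/∂x = -0.003351
Back-substitute: b = ∂h/∂y = -0.003332.
|∇h| = √(-0.003351² + -0.003332²) = 0.004726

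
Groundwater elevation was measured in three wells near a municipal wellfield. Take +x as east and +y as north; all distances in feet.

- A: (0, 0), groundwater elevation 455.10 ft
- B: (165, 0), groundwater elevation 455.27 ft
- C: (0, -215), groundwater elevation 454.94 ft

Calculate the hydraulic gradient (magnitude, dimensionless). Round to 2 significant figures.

∂h/∂x = (455.27 − 455.10) / (165 − 0) = +0.001030
∂h/∂y = (454.94 − 455.10) / (-215 − 0) = +0.0007442
|∇h| = √(0.001030² + 0.0007442²) = 0.001271

0.0013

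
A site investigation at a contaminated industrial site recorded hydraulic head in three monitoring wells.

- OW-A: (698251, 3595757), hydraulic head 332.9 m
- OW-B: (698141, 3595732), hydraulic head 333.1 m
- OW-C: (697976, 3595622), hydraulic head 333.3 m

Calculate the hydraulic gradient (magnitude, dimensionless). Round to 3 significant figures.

Differences from OW-A: to OW-B (Δx, Δy, Δh) = (-110, -25, +0.2); to OW-C = (-275, -135, +0.4).
Determinant of the coordinate differences = (-110)·(-135) − (-275)·(-25) = 7975.
∂h/∂x = [(+0.2)·(-135) − (+0.4)·(-25)] / 7975 = -0.002132
∂h/∂y = [(-110)·(+0.4) − (-275)·(+0.2)] / 7975 = +0.001379
|∇h| = √(-0.002132² + 0.001379²) = 0.002539

0.00254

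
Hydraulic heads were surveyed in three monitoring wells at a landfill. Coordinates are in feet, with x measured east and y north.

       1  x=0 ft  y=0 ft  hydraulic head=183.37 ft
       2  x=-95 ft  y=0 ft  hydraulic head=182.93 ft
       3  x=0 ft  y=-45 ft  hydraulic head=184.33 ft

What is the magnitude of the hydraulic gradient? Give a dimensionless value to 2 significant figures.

0.022

∂h/∂x = (182.93 − 183.37) / (-95 − 0) = +0.004632
∂h/∂y = (184.33 − 183.37) / (-45 − 0) = -0.02133
|∇h| = √(0.004632² + -0.02133²) = 0.02183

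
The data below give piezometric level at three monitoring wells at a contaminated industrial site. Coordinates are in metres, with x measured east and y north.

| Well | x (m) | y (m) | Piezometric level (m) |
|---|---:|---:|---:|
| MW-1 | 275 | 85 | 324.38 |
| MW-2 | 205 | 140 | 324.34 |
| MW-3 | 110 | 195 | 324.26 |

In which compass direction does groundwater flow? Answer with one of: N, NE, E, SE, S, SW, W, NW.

SW

With h = a·x + b·y + c and MW-1 as origin, the differences give:
  (-70)·a + 55·b = -0.04
  (-165)·a + 110·b = -0.12
Eliminate b (×110 and ×55, subtract): 1375·a = 2.200 → a = ∂h/∂x = +0.001600
Back-substitute: b = ∂h/∂y = +0.001309.
Flow = −∇h = (-0.001600 east, -0.001309 north), which points southwest.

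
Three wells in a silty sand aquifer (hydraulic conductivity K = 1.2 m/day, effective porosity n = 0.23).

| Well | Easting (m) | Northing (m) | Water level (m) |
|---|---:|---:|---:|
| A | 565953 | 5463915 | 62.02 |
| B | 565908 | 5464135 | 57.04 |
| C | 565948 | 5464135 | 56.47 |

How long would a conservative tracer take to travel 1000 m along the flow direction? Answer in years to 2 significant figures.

With h = a·x + b·y + c and A as origin, the differences give:
  (-45)·a + 220·b = -4.98
  (-5)·a + 220·b = -5.55
Eliminate b (×220 and ×220, subtract): -8800·a = 125.400 → a = ∂h/∂x = -0.01425
Back-substitute: b = ∂h/∂y = -0.02555.
|∇h| = √(-0.01425² + -0.02555²) = 0.02926
Seepage velocity v = K·i/n = 1.2 × 0.02926 / 0.23 = 0.1527 m/day.
t = 1000 / 0.1527 = 6549 days = 17.9 years.

18 years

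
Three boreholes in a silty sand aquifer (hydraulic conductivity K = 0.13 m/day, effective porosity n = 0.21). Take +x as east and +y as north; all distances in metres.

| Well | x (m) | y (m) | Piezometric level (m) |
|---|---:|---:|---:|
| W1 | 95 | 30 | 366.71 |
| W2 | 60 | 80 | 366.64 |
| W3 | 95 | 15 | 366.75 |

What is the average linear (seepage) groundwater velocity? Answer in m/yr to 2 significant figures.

With h = a·x + b·y + c and W1 as origin, the differences give:
  (-35)·a + 50·b = -0.07
  0·a + (-15)·b = +0.04
Eliminate b (×(-15) and ×50, subtract): 525·a = -0.950 → a = ∂h/∂x = -0.001810
Back-substitute: b = ∂h/∂y = -0.002667.
|∇h| = √(-0.001810² + -0.002667²) = 0.003223
Seepage velocity v = K·i/n = 0.13 × 0.003223 / 0.21 = 0.001995 m/day = 0.7287 m/yr.

0.73 m/yr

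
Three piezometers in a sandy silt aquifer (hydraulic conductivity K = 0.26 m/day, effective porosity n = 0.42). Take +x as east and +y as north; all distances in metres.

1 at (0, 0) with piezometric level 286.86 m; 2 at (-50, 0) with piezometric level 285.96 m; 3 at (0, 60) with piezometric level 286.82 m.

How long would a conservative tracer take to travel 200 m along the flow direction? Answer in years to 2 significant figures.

49 years

∂h/∂x = (285.96 − 286.86) / (-50 − 0) = +0.01800
∂h/∂y = (286.82 − 286.86) / (60 − 0) = -0.0006667
|∇h| = √(0.01800² + -0.0006667²) = 0.01801
Seepage velocity v = K·i/n = 0.26 × 0.01801 / 0.42 = 0.01115 m/day.
t = 200 / 0.01115 = 1.794e+04 days = 49.1 years.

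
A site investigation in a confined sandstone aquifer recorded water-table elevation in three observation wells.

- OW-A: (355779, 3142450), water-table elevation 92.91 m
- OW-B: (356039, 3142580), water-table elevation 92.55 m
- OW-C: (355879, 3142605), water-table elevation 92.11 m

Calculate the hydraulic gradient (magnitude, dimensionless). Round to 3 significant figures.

Three-point gradient (reference OW-A): Δ to OW-B = (260, 130, -0.36), Δ to OW-C = (100, 155, -0.80).
∂h/∂x = +0.001766, ∂h/∂y = -0.006300 (det = 27300).
|∇h| = √(0.001766² + -0.006300²) = 0.006543

0.00654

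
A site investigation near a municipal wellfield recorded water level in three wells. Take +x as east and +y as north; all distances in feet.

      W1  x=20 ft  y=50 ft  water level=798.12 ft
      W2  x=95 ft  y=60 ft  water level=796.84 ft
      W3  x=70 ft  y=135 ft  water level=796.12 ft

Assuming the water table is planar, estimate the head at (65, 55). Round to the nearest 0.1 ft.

Taking W1 as reference: W2−W1 = (75, 10, -1.28); W3−W1 = (50, 85, -2.00).
Determinant of the coordinate differences = 75·85 − 50·10 = 5875.
∂h/∂x = [(-1.28)·85 − (-2.00)·10] / 5875 = -0.01511
∂h/∂y = [75·(-2.00) − 50·(-1.28)] / 5875 = -0.01464
h(65, 55) = 798.12 + (-0.01511)·(45) + (-0.01464)·(5) = 798.12 -0.680 -0.073 = 797.367 ft.

797.4 ft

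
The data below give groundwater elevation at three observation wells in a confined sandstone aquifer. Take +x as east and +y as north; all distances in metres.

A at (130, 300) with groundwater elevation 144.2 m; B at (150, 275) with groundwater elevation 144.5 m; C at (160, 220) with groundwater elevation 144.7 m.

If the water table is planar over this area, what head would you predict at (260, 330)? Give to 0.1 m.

Taking A as reference: B−A = (20, -25, +0.3); C−A = (30, -80, +0.5).
Solve a·Δx + b·Δy = Δh: det = 20·(-80) − 30·(-25) = -850.
∂h/∂x = [(+0.3)·(-80) − (+0.5)·(-25)] / -850 = +0.01353
∂h/∂y = [20·(+0.5) − 30·(+0.3)] / -850 = -0.001176
h(260, 330) = 144.2 + (+0.01353)·(130) + (-0.001176)·(30) = 144.2 +1.759 -0.035 = 145.924 m.

145.9 m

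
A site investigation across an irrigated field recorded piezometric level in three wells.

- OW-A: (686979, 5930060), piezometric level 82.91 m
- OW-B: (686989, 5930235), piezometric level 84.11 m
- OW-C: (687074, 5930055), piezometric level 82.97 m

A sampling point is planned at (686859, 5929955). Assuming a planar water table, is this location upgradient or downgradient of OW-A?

With h = a·x + b·y + c and OW-A as origin, the differences give:
  10·a + 175·b = +1.20
  95·a + (-5)·b = +0.06
Eliminate b (×(-5) and ×175, subtract): -16675·a = -16.500 → a = ∂h/∂x = +0.0009895
Back-substitute: b = ∂h/∂y = +0.006801.
Head at (686859, 5929955) = 82.91 + (+0.0009895)·(-120) + (+0.006801)·(-105) = 82.08 m.
That is lower than the 82.91 m at OW-A, so the point is downgradient.

downgradient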